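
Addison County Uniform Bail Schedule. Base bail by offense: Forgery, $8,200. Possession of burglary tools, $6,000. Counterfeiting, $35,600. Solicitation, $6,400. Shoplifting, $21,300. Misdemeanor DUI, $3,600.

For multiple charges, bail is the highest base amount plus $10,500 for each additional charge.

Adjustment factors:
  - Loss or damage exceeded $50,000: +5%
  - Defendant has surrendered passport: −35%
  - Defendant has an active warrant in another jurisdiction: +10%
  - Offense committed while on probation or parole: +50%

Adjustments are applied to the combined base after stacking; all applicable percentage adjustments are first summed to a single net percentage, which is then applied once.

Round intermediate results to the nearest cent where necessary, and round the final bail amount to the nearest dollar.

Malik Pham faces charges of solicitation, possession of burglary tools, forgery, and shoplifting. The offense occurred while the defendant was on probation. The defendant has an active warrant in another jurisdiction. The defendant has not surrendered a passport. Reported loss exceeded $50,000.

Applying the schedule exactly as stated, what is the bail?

Base amounts from the schedule: solicitation $6,400; possession of burglary tools $6,000; forgery $8,200; shoplifting $21,300.
Stacking rule: highest base plus $10,500 per additional charge. Highest is shoplifting at $21,300; 3 additional charges → +$31,500. Combined base = $52,800.
Net percentage adjustment: +5% +10% +50% = +65%. $52,800 × 1.65 = $87,120.

$87,120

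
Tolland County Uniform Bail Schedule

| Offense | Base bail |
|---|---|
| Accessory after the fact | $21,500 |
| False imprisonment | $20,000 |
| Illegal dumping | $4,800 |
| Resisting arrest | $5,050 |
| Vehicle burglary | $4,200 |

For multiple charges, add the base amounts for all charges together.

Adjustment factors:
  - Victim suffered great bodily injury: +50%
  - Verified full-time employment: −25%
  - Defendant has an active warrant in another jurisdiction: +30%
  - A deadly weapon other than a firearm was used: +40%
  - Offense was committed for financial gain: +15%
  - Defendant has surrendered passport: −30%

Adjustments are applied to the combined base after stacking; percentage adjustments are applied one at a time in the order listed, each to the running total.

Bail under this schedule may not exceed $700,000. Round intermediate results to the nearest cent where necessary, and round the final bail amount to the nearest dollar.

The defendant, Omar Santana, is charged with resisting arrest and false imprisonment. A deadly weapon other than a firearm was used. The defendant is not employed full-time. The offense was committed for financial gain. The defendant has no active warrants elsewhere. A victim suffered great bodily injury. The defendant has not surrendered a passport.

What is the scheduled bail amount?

$60,496

Base amounts from the schedule: resisting arrest $5,050; false imprisonment $20,000.
Stacking rule: sum of all bases. $5,050 + $20,000 = $25,050.
Victim suffered great bodily injury (+50%): $25,050 × 1.5 = $37,575.
A deadly weapon other than a firearm was used (+40%): $37,575 × 1.4 = $52,605.
Offense was committed for financial gain (+15%): $52,605 × 1.15 = $60,495.75.
$60,495.75 is within the $700,000 maximum.
Rounded to the nearest dollar: $60,496.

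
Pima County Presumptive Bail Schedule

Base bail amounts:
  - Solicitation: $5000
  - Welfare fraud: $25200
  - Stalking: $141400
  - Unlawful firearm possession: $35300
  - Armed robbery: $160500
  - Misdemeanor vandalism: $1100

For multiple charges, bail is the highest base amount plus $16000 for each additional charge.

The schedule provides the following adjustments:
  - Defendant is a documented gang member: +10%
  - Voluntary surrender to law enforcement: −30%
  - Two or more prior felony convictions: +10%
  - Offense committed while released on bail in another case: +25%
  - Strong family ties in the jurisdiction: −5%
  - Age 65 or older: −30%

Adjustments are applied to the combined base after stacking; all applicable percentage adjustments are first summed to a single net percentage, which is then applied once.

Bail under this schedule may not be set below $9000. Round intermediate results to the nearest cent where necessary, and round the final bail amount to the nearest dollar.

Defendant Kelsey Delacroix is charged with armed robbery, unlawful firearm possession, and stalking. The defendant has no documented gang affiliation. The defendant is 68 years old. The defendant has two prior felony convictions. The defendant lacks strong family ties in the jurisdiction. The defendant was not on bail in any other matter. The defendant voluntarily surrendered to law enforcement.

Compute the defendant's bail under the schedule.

Base amounts from the schedule: armed robbery $160500; unlawful firearm possession $35300; stalking $141400.
Stacking rule: highest base plus $16000 per additional charge. Highest is armed robbery at $160500; 2 additional charges → +$32000. Combined base = $192500.
Net percentage adjustment: −30% +10% −30% = −50%. $192500 × 0.5 = $96250.
$96250 is at or above the $9000 minimum.

$96250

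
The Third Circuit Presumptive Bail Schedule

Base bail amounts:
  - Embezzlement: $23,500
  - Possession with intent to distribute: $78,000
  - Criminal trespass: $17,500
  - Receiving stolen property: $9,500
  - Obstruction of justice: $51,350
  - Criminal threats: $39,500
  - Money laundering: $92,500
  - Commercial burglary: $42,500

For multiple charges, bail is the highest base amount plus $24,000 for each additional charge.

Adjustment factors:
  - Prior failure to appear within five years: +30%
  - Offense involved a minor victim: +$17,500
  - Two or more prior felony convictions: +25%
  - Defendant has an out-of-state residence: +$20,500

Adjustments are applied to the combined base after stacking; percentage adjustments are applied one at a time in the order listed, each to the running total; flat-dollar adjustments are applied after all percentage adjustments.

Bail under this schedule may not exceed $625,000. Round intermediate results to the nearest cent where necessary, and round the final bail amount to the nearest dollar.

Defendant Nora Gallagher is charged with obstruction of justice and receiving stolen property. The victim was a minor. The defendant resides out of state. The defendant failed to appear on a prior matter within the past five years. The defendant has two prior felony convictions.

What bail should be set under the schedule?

$160,444

Base amounts from the schedule: obstruction of justice $51,350; receiving stolen property $9,500.
Stacking rule: highest base plus $24,000 per additional charge. Highest is obstruction of justice at $51,350; 1 additional charge → +$24,000. Combined base = $75,350.
Prior failure to appear within five years (+30%): $75,350 × 1.3 = $97,955.
Two or more prior felony convictions (+25%): $97,955 × 1.25 = $122,443.75.
Offense involved a minor victim (+$17,500 flat): $122,443.75 + $17,500 = $139,943.75.
Defendant has an out-of-state residence (+$20,500 flat): $139,943.75 + $20,500 = $160,443.75.
$160,443.75 is within the $625,000 maximum.
Rounded to the nearest dollar: $160,444.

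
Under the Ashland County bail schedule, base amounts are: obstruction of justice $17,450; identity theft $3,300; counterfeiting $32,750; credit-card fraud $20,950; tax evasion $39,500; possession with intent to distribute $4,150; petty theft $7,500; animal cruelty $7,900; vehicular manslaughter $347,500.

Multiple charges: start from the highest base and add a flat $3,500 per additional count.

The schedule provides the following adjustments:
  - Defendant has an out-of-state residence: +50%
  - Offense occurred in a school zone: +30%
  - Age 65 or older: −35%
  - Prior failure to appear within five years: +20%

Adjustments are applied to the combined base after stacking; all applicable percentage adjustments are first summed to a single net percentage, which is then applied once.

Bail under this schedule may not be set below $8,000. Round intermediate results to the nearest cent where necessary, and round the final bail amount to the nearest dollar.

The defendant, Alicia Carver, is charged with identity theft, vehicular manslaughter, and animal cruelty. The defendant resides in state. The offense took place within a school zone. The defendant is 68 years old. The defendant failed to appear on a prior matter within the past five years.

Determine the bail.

Base amounts from the schedule: identity theft $3,300; vehicular manslaughter $347,500; animal cruelty $7,900.
Stacking rule: highest base plus $3,500 per additional charge. Highest is vehicular manslaughter at $347,500; 2 additional charges → +$7,000. Combined base = $354,500.
Net percentage adjustment: +30% −35% +20% = +15%. $354,500 × 1.15 = $407,675.
$407,675 is at or above the $8,000 minimum.

$407,675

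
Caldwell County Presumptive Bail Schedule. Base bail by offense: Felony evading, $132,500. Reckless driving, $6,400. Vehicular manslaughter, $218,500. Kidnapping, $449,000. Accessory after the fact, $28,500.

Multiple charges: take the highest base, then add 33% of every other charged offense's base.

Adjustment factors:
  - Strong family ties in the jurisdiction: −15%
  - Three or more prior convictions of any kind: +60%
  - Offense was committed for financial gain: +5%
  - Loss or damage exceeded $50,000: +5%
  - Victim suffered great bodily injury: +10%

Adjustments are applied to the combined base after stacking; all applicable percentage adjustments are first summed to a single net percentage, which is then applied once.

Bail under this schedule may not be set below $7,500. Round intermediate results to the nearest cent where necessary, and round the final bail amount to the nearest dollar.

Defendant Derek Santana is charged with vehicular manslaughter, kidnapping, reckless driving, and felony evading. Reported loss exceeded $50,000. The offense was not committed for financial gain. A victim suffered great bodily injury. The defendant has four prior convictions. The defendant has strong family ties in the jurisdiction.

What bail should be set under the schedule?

Base amounts from the schedule: vehicular manslaughter $218,500; kidnapping $449,000; reckless driving $6,400; felony evading $132,500.
Stacking rule: highest base plus 33% of each additional charge. Highest is kidnapping at $449,000. Additional: $218,500 × 33% = $72,105; $6,400 × 33% = $2,112; $132,500 × 33% = $43,725. Combined base = $449,000 + $117,942 = $566,942.
Net percentage adjustment: −15% +60% +5% +10% = +60%. $566,942 × 1.6 = $907,107.20.
$907,107.20 is at or above the $7,500 minimum.
Rounded to the nearest dollar: $907,107.

$907,107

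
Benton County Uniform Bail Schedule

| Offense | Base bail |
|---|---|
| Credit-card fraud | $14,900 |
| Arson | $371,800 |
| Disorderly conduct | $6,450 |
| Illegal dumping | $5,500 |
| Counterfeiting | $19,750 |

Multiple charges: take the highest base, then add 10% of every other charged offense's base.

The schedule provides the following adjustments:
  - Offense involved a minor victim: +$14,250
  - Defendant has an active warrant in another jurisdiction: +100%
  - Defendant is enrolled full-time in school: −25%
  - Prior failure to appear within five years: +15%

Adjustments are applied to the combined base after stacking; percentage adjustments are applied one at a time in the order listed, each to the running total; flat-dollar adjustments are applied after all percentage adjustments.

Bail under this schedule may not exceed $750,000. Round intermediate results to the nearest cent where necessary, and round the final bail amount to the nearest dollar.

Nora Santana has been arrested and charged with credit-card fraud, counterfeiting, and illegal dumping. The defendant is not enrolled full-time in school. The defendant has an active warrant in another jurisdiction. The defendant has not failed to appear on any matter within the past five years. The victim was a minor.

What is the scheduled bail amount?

Base amounts from the schedule: credit-card fraud $14,900; counterfeiting $19,750; illegal dumping $5,500.
Stacking rule: highest base plus 10% of each additional charge. Highest is counterfeiting at $19,750. Additional: $14,900 × 10% = $1,490; $5,500 × 10% = $550. Combined base = $19,750 + $2,040 = $21,790.
Defendant has an active warrant in another jurisdiction (+100%): $21,790 × 2 = $43,580.
Offense involved a minor victim (+$14,250 flat): $43,580 + $14,250 = $57,830.
$57,830 is within the $750,000 maximum.

$57,830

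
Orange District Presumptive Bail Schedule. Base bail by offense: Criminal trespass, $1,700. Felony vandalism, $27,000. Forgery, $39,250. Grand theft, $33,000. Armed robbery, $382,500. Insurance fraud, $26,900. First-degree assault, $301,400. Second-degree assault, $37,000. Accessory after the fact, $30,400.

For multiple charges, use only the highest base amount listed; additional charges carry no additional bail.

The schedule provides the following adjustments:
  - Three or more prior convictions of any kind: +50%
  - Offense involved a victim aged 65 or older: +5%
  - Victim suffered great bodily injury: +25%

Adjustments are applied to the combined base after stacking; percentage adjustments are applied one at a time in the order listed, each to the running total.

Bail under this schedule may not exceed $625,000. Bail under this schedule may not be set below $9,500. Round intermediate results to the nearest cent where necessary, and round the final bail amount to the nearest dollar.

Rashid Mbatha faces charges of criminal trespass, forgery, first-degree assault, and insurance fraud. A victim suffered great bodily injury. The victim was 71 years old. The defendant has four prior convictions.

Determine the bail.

$593,381

Base amounts from the schedule: criminal trespass $1,700; forgery $39,250; first-degree assault $301,400; insurance fraud $26,900.
Stacking rule: use the highest base only. Highest is first-degree assault at $301,400. Combined base = $301,400.
Three or more prior convictions of any kind (+50%): $301,400 × 1.5 = $452,100.
Offense involved a victim aged 65 or older (+5%): $452,100 × 1.05 = $474,705.
Victim suffered great bodily injury (+25%): $474,705 × 1.25 = $593,381.25.
$593,381.25 is within the $625,000 maximum.
$593,381.25 is at or above the $9,500 minimum.
Rounded to the nearest dollar: $593,381.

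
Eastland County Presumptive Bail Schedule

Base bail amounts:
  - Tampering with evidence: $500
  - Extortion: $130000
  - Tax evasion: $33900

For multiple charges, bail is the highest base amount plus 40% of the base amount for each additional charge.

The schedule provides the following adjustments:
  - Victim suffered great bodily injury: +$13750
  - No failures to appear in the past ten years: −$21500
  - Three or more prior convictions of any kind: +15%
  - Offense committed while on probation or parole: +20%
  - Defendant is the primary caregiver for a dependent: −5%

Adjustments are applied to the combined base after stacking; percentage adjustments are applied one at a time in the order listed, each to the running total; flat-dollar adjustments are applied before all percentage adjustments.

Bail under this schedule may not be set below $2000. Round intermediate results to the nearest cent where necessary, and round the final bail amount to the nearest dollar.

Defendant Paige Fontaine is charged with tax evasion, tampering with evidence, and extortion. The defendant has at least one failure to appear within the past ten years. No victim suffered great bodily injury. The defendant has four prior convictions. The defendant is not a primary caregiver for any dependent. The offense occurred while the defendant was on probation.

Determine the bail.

$198389

Base amounts from the schedule: tax evasion $33900; tampering with evidence $500; extortion $130000.
Stacking rule: highest base plus 40% of each additional charge. Highest is extortion at $130000. Additional: $33900 × 40% = $13560; $500 × 40% = $200. Combined base = $130000 + $13760 = $143760.
Three or more prior convictions of any kind (+15%): $143760 × 1.15 = $165324.
Offense committed while on probation or parole (+20%): $165324 × 1.2 = $198388.80.
$198388.80 is at or above the $2000 minimum.
Rounded to the nearest dollar: $198389.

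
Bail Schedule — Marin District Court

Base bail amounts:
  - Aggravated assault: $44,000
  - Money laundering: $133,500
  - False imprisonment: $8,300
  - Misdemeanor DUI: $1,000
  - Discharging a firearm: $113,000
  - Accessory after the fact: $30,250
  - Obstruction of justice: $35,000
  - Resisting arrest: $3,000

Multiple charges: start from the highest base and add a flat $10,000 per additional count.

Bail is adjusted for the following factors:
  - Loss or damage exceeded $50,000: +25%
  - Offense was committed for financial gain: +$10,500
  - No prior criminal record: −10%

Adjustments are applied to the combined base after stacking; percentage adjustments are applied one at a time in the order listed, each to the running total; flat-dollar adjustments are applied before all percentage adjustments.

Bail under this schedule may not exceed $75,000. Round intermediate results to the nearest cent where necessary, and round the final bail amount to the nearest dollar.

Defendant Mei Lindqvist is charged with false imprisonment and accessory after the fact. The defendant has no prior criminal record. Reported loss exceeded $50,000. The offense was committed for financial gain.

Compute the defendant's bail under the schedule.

$57,094

Base amounts from the schedule: false imprisonment $8,300; accessory after the fact $30,250.
Stacking rule: highest base plus $10,000 per additional charge. Highest is accessory after the fact at $30,250; 1 additional charge → +$10,000. Combined base = $40,250.
Offense was committed for financial gain (+$10,500 flat): $40,250 + $10,500 = $50,750.
Loss or damage exceeded $50,000 (+25%): $50,750 × 1.25 = $63,437.50.
No prior criminal record (−10%): $63,437.50 × 0.9 = $57,093.75.
$57,093.75 is within the $75,000 maximum.
Rounded to the nearest dollar: $57,094.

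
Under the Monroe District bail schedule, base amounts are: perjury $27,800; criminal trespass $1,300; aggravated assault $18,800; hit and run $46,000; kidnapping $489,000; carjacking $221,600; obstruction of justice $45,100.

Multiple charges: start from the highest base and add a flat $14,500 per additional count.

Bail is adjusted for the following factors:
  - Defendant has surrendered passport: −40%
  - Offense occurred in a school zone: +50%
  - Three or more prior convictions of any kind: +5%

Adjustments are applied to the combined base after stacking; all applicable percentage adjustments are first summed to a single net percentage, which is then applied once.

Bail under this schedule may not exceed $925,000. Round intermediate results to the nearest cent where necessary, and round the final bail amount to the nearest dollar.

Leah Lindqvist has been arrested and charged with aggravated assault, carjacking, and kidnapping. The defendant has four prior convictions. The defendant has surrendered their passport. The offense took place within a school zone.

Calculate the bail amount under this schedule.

Base amounts from the schedule: aggravated assault $18,800; carjacking $221,600; kidnapping $489,000.
Stacking rule: highest base plus $14,500 per additional charge. Highest is kidnapping at $489,000; 2 additional charges → +$29,000. Combined base = $518,000.
Net percentage adjustment: −40% +50% +5% = +15%. $518,000 × 1.15 = $595,700.
$595,700 is within the $925,000 maximum.

$595,700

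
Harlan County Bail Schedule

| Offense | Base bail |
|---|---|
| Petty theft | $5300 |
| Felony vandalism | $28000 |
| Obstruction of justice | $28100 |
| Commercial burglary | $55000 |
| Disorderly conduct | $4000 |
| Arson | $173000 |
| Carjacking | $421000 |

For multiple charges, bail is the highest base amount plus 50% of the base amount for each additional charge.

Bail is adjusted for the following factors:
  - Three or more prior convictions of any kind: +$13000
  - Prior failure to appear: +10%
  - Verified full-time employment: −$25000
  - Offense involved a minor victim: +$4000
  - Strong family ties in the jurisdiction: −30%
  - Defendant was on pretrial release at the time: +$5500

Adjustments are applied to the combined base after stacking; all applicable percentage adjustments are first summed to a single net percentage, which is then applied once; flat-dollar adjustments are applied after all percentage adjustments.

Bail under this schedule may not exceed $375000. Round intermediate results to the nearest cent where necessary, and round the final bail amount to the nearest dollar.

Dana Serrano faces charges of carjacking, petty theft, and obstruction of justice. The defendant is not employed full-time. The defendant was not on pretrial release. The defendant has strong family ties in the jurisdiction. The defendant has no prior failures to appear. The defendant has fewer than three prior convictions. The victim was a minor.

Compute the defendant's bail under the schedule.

Base amounts from the schedule: carjacking $421000; petty theft $5300; obstruction of justice $28100.
Stacking rule: highest base plus 50% of each additional charge. Highest is carjacking at $421000. Additional: $5300 × 50% = $2650; $28100 × 50% = $14050. Combined base = $421000 + $16700 = $437700.
Strong family ties in the jurisdiction (−30%): $437700 × 0.7 = $306390.
Offense involved a minor victim (+$4000 flat): $306390 + $4000 = $310390.
$310390 is within the $375000 maximum.

$310390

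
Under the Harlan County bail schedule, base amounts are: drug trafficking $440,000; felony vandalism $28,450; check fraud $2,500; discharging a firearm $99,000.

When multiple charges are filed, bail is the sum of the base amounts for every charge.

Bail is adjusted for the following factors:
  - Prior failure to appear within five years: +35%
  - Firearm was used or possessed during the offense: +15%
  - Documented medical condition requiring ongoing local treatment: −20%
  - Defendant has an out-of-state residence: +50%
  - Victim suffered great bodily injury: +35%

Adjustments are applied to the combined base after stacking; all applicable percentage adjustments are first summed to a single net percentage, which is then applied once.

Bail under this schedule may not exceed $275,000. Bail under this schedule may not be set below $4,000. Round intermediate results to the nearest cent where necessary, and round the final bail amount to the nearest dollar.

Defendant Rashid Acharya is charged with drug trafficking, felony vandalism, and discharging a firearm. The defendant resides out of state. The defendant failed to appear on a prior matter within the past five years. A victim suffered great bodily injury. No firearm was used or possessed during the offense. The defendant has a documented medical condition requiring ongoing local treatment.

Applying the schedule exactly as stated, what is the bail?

$275,000

Base amounts from the schedule: drug trafficking $440,000; felony vandalism $28,450; discharging a firearm $99,000.
Stacking rule: sum of all bases. $440,000 + $28,450 + $99,000 = $567,450.
Net percentage adjustment: +35% −20% +50% +35% = +100%. $567,450 × 2 = $1,134,900.
Result $1,134,900 exceeds the maximum of $275,000; bail is capped at $275,000.
$275,000 is at or above the $4,000 minimum.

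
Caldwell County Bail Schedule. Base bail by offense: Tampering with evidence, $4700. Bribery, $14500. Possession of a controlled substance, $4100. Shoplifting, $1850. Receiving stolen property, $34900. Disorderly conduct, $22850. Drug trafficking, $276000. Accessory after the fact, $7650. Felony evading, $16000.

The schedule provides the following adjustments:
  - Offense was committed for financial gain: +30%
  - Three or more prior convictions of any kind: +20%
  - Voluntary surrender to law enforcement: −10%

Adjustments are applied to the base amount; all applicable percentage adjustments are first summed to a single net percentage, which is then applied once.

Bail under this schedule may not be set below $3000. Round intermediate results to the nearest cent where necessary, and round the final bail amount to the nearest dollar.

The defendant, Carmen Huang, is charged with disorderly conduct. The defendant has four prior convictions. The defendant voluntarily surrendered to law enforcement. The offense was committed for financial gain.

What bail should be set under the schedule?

$31990

Base amounts from the schedule: disorderly conduct $22850.
Single charge. Combined base = $22850.
Net percentage adjustment: +30% +20% −10% = +40%. $22850 × 1.4 = $31990.
$31990 is at or above the $3000 minimum.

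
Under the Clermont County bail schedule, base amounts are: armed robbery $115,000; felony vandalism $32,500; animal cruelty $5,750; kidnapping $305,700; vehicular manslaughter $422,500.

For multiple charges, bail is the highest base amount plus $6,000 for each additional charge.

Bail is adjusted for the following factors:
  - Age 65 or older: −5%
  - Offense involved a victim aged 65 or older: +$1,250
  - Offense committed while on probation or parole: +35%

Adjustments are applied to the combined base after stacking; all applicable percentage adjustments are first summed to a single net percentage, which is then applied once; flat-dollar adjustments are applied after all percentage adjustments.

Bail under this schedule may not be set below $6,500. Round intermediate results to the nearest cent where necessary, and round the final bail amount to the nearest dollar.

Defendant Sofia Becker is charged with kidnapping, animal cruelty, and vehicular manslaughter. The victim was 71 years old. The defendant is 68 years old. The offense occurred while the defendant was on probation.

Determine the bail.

$566,100

Base amounts from the schedule: kidnapping $305,700; animal cruelty $5,750; vehicular manslaughter $422,500.
Stacking rule: highest base plus $6,000 per additional charge. Highest is vehicular manslaughter at $422,500; 2 additional charges → +$12,000. Combined base = $434,500.
Net percentage adjustment: −5% +35% = +30%. $434,500 × 1.3 = $564,850.
Offense involved a victim aged 65 or older (+$1,250 flat): $564,850 + $1,250 = $566,100.
$566,100 is at or above the $6,500 minimum.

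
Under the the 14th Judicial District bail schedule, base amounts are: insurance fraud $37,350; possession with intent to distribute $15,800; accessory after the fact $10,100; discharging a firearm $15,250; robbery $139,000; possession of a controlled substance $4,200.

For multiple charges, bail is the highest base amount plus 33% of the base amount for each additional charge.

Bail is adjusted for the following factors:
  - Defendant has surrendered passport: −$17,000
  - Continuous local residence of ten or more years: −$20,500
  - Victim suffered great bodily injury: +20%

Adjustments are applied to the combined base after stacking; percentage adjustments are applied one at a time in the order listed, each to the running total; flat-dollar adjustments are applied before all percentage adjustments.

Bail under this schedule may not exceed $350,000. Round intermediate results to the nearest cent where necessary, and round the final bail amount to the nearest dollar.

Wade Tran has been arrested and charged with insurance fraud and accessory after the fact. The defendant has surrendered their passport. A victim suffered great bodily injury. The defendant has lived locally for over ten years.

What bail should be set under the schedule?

$3,820

Base amounts from the schedule: insurance fraud $37,350; accessory after the fact $10,100.
Stacking rule: highest base plus 33% of each additional charge. Highest is insurance fraud at $37,350. Additional: $10,100 × 33% = $3,333. Combined base = $37,350 + $3,333 = $40,683.
Defendant has surrendered passport (−$17,000 flat): $40,683 − $17,000 = $23,683.
Continuous local residence of ten or more years (−$20,500 flat): $23,683 − $20,500 = $3,183.
Victim suffered great bodily injury (+20%): $3,183 × 1.2 = $3,819.60.
$3,819.60 is within the $350,000 maximum.
Rounded to the nearest dollar: $3,820.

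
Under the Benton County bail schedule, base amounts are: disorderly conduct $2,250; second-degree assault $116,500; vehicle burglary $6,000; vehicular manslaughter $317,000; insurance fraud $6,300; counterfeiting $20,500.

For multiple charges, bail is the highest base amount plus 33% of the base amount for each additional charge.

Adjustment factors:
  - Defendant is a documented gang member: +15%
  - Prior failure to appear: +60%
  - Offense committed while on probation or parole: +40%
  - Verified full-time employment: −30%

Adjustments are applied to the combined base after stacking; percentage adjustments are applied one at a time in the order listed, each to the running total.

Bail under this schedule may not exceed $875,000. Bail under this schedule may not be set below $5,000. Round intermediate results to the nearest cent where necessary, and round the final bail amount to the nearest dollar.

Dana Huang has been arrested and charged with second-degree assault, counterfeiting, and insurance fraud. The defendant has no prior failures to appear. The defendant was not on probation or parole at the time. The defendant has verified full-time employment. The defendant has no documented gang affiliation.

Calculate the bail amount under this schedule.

$87,741

Base amounts from the schedule: second-degree assault $116,500; counterfeiting $20,500; insurance fraud $6,300.
Stacking rule: highest base plus 33% of each additional charge. Highest is second-degree assault at $116,500. Additional: $20,500 × 33% = $6,765; $6,300 × 33% = $2,079. Combined base = $116,500 + $8,844 = $125,344.
Verified full-time employment (−30%): $125,344 × 0.7 = $87,740.80.
$87,740.80 is within the $875,000 maximum.
$87,740.80 is at or above the $5,000 minimum.
Rounded to the nearest dollar: $87,741.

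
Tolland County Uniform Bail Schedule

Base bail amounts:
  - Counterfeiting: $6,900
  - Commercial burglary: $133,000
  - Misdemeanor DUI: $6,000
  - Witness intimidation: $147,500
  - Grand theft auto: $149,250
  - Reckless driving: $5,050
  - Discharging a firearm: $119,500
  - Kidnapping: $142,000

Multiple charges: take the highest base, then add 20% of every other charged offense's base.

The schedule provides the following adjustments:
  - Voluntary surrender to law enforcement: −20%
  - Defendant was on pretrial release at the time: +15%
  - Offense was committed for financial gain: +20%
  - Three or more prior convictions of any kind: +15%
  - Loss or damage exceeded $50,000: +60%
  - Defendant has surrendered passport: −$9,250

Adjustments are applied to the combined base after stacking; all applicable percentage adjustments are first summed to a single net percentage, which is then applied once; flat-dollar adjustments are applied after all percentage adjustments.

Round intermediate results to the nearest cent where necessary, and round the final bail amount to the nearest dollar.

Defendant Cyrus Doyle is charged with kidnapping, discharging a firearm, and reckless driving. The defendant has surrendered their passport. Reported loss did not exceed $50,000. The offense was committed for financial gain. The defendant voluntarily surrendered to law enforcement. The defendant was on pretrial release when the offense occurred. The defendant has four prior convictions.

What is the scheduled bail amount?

Base amounts from the schedule: kidnapping $142,000; discharging a firearm $119,500; reckless driving $5,050.
Stacking rule: highest base plus 20% of each additional charge. Highest is kidnapping at $142,000. Additional: $119,500 × 20% = $23,900; $5,050 × 20% = $1,010. Combined base = $142,000 + $24,910 = $166,910.
Net percentage adjustment: −20% +15% +20% +15% = +30%. $166,910 × 1.3 = $216,983.
Defendant has surrendered passport (−$9,250 flat): $216,983 − $9,250 = $207,733.

$207,733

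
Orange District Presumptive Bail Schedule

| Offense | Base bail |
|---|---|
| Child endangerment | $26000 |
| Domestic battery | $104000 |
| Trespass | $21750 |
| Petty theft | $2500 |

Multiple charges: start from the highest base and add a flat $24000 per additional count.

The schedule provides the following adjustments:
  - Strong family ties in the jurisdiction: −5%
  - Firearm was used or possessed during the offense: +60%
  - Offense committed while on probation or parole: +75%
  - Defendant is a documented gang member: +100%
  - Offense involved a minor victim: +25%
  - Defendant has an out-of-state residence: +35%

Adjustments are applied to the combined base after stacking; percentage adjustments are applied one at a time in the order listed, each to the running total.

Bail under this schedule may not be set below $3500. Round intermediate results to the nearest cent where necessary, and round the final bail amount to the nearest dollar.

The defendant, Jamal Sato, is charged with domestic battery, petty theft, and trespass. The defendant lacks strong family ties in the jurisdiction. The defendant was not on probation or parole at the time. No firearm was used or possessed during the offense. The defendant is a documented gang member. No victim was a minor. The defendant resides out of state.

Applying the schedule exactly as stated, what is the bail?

Base amounts from the schedule: domestic battery $104000; petty theft $2500; trespass $21750.
Stacking rule: highest base plus $24000 per additional charge. Highest is domestic battery at $104000; 2 additional charges → +$48000. Combined base = $152000.
Defendant is a documented gang member (+100%): $152000 × 2 = $304000.
Defendant has an out-of-state residence (+35%): $304000 × 1.35 = $410400.
$410400 is at or above the $3500 minimum.

$410400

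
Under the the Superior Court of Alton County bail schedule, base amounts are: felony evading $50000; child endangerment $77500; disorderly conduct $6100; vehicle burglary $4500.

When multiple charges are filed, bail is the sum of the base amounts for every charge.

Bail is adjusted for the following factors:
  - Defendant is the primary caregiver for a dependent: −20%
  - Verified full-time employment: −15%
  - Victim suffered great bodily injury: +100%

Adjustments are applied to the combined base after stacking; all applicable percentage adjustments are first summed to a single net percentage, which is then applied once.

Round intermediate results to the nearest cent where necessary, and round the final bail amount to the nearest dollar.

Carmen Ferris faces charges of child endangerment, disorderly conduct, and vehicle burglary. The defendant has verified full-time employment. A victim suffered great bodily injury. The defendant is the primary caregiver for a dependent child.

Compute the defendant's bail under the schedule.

Base amounts from the schedule: child endangerment $77500; disorderly conduct $6100; vehicle burglary $4500.
Stacking rule: sum of all bases. $77500 + $6100 + $4500 = $88100.
Net percentage adjustment: −20% −15% +100% = +65%. $88100 × 1.65 = $145365.

$145365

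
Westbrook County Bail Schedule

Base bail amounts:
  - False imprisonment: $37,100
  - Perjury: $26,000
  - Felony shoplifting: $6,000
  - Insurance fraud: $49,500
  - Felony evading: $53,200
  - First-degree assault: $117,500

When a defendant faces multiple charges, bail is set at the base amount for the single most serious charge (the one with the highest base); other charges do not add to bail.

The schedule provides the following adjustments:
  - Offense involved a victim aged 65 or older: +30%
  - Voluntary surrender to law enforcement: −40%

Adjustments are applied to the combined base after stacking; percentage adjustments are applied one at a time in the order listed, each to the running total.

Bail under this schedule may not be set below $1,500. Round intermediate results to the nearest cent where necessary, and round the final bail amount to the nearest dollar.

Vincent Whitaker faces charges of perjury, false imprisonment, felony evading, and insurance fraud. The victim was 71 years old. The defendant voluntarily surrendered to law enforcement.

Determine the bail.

Base amounts from the schedule: perjury $26,000; false imprisonment $37,100; felony evading $53,200; insurance fraud $49,500.
Stacking rule: use the highest base only. Highest is felony evading at $53,200. Combined base = $53,200.
Offense involved a victim aged 65 or older (+30%): $53,200 × 1.3 = $69,160.
Voluntary surrender to law enforcement (−40%): $69,160 × 0.6 = $41,496.
$41,496 is at or above the $1,500 minimum.

$41,496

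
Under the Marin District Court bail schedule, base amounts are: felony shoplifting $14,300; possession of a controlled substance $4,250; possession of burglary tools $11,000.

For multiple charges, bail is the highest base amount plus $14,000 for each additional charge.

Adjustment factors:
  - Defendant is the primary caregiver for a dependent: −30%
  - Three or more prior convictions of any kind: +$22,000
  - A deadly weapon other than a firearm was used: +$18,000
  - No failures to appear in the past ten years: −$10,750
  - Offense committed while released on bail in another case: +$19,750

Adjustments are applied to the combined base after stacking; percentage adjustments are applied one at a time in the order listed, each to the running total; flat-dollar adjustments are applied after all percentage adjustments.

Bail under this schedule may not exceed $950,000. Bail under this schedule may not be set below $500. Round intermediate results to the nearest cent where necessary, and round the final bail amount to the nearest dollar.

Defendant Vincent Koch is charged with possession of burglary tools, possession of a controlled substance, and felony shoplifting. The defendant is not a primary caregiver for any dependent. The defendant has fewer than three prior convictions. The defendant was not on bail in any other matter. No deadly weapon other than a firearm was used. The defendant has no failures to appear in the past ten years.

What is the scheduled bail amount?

Base amounts from the schedule: possession of burglary tools $11,000; possession of a controlled substance $4,250; felony shoplifting $14,300.
Stacking rule: highest base plus $14,000 per additional charge. Highest is felony shoplifting at $14,300; 2 additional charges → +$28,000. Combined base = $42,300.
No failures to appear in the past ten years (−$10,750 flat): $42,300 − $10,750 = $31,550.
$31,550 is within the $950,000 maximum.
$31,550 is at or above the $500 minimum.

$31,550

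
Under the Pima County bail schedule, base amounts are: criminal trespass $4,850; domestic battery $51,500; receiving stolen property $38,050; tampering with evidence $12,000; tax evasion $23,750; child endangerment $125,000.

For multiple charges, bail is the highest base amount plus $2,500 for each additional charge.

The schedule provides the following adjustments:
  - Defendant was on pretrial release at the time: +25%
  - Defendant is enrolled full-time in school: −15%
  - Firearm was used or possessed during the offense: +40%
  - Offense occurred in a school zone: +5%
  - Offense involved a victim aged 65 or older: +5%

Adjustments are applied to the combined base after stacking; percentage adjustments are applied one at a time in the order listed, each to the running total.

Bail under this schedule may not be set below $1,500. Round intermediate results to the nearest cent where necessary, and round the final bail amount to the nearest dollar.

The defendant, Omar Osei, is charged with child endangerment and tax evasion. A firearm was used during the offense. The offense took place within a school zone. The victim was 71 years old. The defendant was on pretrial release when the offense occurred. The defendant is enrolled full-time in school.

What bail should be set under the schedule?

Base amounts from the schedule: child endangerment $125,000; tax evasion $23,750.
Stacking rule: highest base plus $2,500 per additional charge. Highest is child endangerment at $125,000; 1 additional charge → +$2,500. Combined base = $127,500.
Defendant was on pretrial release at the time (+25%): $127,500 × 1.25 = $159,375.
Defendant is enrolled full-time in school (−15%): $159,375 × 0.85 = $135,468.75.
Firearm was used or possessed during the offense (+40%): $135,468.75 × 1.4 = $189,656.25.
Offense occurred in a school zone (+5%): $189,656.25 × 1.05 = $199,139.06.
Offense involved a victim aged 65 or older (+5%): $199,139.06 × 1.05 = $209,096.01.
$209,096.01 is at or above the $1,500 minimum.
Rounded to the nearest dollar: $209,096.

$209,096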